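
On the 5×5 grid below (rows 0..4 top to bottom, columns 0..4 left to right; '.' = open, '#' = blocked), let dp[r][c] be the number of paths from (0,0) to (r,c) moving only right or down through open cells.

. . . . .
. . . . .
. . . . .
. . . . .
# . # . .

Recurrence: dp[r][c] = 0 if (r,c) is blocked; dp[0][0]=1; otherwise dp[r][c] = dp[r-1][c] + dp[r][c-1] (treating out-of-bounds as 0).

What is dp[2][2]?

6

r\c   0   1   2   3   4
  0   1   1   1   1   1
  1   1   2   3   4   5
  2   1   3   6  10  15
  3   1   4  10  20  35
  4   0   4   0  20  55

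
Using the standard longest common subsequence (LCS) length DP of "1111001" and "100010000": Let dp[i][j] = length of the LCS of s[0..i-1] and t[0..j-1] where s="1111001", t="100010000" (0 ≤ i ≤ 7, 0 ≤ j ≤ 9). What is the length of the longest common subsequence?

   ''  1  0  0  0  1  0  0  0  0
''  0  0  0  0  0  0  0  0  0  0
 1  0  1  1  1  1  1  1  1  1  1
 1  0  1  1  1  1  2  2  2  2  2
 1  0  1  1  1  1  2  2  2  2  2
 1  0  1  1  1  1  2  2  2  2  2
 0  0  1  2  2  2  2  3  3  3  3
 0  0  1  2  3  3  3  3  4  4  4
 1  0  1  2  3  3  4  4  4  4  4

4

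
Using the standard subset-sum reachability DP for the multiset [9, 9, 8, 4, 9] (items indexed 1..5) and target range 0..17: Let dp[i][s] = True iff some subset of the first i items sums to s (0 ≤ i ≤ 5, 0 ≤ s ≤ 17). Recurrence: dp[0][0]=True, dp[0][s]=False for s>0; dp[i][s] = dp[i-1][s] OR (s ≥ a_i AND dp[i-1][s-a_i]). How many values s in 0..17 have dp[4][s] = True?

7

i\s   0   1   2   3   4   5   6   7   8   9  10  11  12  13  14  15  16  17
  0   T   F   F   F   F   F   F   F   F   F   F   F   F   F   F   F   F   F
  1   T   F   F   F   F   F   F   F   F   T   F   F   F   F   F   F   F   F
  2   T   F   F   F   F   F   F   F   F   T   F   F   F   F   F   F   F   F
  3   T   F   F   F   F   F   F   F   T   T   F   F   F   F   F   F   F   T
  4   T   F   F   F   T   F   F   F   T   T   F   F   T   T   F   F   F   T
  5   T   F   F   F   T   F   F   F   T   T   F   F   T   T   F   F   F   T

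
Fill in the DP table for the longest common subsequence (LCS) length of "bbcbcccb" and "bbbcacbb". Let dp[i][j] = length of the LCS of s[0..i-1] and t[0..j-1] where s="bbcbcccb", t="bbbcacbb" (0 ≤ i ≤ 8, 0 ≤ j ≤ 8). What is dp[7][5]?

4

   ''  b  b  b  c  a  c  b  b
''  0  0  0  0  0  0  0  0  0
 b  0  1  1  1  1  1  1  1  1
 b  0  1  2  2  2  2  2  2  2
 c  0  1  2  2  3  3  3  3  3
 b  0  1  2  3  3  3  3  4  4
 c  0  1  2  3  4  4  4  4  4
 c  0  1  2  3  4  4  5  5  5
 c  0  1  2  3  4  4  5  5  5
 b  0  1  2  3  4  4  5  6  6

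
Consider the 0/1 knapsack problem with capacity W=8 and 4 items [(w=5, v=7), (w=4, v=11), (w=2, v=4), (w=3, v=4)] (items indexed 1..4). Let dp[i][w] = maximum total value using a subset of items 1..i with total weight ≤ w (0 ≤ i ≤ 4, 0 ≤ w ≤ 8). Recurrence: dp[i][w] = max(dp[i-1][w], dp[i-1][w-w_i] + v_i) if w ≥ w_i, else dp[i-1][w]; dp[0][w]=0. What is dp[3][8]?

i\w   0   1   2   3   4   5   6   7   8
  0   0   0   0   0   0   0   0   0   0
  1   0   0   0   0   0   7   7   7   7
  2   0   0   0   0  11  11  11  11  11
  3   0   0   4   4  11  11  15  15  15
  4   0   0   4   4  11  11  15  15  15

15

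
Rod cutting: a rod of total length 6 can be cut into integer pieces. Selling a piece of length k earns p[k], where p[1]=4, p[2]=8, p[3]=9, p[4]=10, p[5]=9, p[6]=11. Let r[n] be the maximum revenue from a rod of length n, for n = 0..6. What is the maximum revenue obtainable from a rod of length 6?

   n    0    1    2    3    4    5    6
r[n]    0    4    8   12   16   20   24

24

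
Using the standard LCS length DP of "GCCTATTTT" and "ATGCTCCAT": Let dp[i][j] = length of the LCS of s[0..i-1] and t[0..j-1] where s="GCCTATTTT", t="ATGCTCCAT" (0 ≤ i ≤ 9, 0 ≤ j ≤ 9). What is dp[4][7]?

   ''  A  T  G  C  T  C  C  A  T
''  0  0  0  0  0  0  0  0  0  0
 G  0  0  0  1  1  1  1  1  1  1
 C  0  0  0  1  2  2  2  2  2  2
 C  0  0  0  1  2  2  3  3  3  3
 T  0  0  1  1  2  3  3  3  3  4
 A  0  1  1  1  2  3  3  3  4  4
 T  0  1  2  2  2  3  3  3  4  5
 T  0  1  2  2  2  3  3  3  4  5
 T  0  1  2  2  2  3  3  3  4  5
 T  0  1  2  2  2  3  3  3  4  5

3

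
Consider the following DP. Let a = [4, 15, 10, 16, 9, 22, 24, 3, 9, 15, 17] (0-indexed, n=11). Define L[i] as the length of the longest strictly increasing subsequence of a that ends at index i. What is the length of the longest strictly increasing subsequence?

5

   i    0    1    2    3    4    5    6    7    8    9   10
a[i]    4   15   10   16    9   22   24    3    9   15   17
L[i]    1    2    2    3    2    4    5    1    2    3    4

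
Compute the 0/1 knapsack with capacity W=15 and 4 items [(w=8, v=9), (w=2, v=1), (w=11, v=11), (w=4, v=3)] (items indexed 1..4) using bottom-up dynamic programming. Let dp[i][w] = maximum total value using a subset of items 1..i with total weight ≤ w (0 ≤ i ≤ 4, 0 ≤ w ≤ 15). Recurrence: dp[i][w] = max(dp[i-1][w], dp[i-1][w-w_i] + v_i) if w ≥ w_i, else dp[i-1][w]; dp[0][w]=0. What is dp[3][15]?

i\w   0   1   2   3   4   5   6   7   8   9  10  11  12  13  14  15
  0   0   0   0   0   0   0   0   0   0   0   0   0   0   0   0   0
  1   0   0   0   0   0   0   0   0   9   9   9   9   9   9   9   9
  2   0   0   1   1   1   1   1   1   9   9  10  10  10  10  10  10
  3   0   0   1   1   1   1   1   1   9   9  10  11  11  12  12  12
  4   0   0   1   1   3   3   4   4   9   9  10  11  12  12  13  14

12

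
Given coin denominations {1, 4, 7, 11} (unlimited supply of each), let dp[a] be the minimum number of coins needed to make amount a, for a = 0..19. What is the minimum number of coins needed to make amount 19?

 a  0  1  2  3  4  5  6  7  8  9 10 11 12 13 14 15 16 17 18 19
dp  0  1  2  3  1  2  3  1  2  3  4  1  2  3  2  2  3  4  2  3

3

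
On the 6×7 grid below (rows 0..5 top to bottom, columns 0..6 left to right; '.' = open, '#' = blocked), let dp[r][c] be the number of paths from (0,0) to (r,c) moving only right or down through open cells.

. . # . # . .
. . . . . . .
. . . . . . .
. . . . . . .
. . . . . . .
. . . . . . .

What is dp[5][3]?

50

r\c   0   1   2   3   4   5   6
  0   1   1   0   0   0   0   0
  1   1   2   2   2   2   2   2
  2   1   3   5   7   9  11  13
  3   1   4   9  16  25  36  49
  4   1   5  14  30  55  91 140
  5   1   6  20  50 105 196 336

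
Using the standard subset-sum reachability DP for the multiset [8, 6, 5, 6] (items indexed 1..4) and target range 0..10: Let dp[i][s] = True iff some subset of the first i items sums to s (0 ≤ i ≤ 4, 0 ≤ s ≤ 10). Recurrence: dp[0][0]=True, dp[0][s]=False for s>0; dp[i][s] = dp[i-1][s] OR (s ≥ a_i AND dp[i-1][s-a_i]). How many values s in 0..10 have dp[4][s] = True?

i\s   0   1   2   3   4   5   6   7   8   9  10
  0   T   F   F   F   F   F   F   F   F   F   F
  1   T   F   F   F   F   F   F   F   T   F   F
  2   T   F   F   F   F   F   T   F   T   F   F
  3   T   F   F   F   F   T   T   F   T   F   F
  4   T   F   F   F   F   T   T   F   T   F   F

4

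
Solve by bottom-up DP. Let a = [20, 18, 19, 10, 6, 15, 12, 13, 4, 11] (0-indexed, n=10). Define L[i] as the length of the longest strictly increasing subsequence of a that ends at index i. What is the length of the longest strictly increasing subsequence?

   i    0    1    2    3    4    5    6    7    8    9
a[i]   20   18   19   10    6   15   12   13    4   11
L[i]    1    1    2    1    1    2    2    3    1    2

3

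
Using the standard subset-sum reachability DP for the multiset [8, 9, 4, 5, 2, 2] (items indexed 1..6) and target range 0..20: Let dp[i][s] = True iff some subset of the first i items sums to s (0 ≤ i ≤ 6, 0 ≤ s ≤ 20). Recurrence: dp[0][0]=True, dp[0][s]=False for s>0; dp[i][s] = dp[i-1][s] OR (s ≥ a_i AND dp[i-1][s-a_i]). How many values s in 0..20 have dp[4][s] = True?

i\s   0   1   2   3   4   5   6   7   8   9  10  11  12  13  14  15  16  17  18  19  20
  0   T   F   F   F   F   F   F   F   F   F   F   F   F   F   F   F   F   F   F   F   F
  1   T   F   F   F   F   F   F   F   T   F   F   F   F   F   F   F   F   F   F   F   F
  2   T   F   F   F   F   F   F   F   T   T   F   F   F   F   F   F   F   T   F   F   F
  3   T   F   F   F   T   F   F   F   T   T   F   F   T   T   F   F   F   T   F   F   F
  4   T   F   F   F   T   T   F   F   T   T   F   F   T   T   T   F   F   T   T   F   F
  5   T   F   T   F   T   T   T   T   T   T   T   T   T   T   T   T   T   T   T   T   T
  6   T   F   T   F   T   T   T   T   T   T   T   T   T   T   T   T   T   T   T   T   T

10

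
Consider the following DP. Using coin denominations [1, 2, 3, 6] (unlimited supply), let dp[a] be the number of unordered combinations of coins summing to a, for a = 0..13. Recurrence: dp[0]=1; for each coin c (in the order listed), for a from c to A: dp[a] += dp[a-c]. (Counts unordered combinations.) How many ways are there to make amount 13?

after  coin     0     1     2     3     4     5     6     7     8     9    10    11    12    13
          1     1     1     1     1     1     1     1     1     1     1     1     1     1     1
          2     1     1     2     2     3     3     4     4     5     5     6     6     7     7
          3     1     1     2     3     4     5     7     8    10    12    14    16    19    21
          6     1     1     2     3     4     5     8     9    12    15    18    21    27    30

30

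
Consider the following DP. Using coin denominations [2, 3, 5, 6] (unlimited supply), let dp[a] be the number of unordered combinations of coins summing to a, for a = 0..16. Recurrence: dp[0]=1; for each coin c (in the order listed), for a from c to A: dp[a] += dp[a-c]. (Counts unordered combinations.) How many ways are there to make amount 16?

12

after  coin     0     1     2     3     4     5     6     7     8     9    10    11    12    13    14    15    16
          2     1     0     1     0     1     0     1     0     1     0     1     0     1     0     1     0     1
          3     1     0     1     1     1     1     2     1     2     2     2     2     3     2     3     3     3
          5     1     0     1     1     1     2     2     2     3     3     4     4     5     5     6     7     7
          6     1     0     1     1     1     2     3     2     4     4     5     6     8     7    10    11    12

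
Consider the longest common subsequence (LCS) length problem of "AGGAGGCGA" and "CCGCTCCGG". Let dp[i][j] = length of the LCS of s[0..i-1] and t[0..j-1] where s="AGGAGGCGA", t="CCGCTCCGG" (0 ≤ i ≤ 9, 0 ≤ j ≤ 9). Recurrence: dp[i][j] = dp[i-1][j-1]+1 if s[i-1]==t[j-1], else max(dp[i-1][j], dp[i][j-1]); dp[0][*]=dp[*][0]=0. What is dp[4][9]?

   ''  C  C  G  C  T  C  C  G  G
''  0  0  0  0  0  0  0  0  0  0
 A  0  0  0  0  0  0  0  0  0  0
 G  0  0  0  1  1  1  1  1  1  1
 G  0  0  0  1  1  1  1  1  2  2
 A  0  0  0  1  1  1  1  1  2  2
 G  0  0  0  1  1  1  1  1  2  3
 G  0  0  0  1  1  1  1  1  2  3
 C  0  1  1  1  2  2  2  2  2  3
 G  0  1  1  2  2  2  2  2  3  3
 A  0  1  1  2  2  2  2  2  3  3

2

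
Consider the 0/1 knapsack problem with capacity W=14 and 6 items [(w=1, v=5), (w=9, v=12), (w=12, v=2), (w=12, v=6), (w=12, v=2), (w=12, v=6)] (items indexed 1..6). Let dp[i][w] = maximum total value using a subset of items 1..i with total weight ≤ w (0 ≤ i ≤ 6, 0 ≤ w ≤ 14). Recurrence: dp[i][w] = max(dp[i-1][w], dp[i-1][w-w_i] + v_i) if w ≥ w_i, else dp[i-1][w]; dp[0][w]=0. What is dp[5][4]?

i\w   0   1   2   3   4   5   6   7   8   9  10  11  12  13  14
  0   0   0   0   0   0   0   0   0   0   0   0   0   0   0   0
  1   0   5   5   5   5   5   5   5   5   5   5   5   5   5   5
  2   0   5   5   5   5   5   5   5   5  12  17  17  17  17  17
  3   0   5   5   5   5   5   5   5   5  12  17  17  17  17  17
  4   0   5   5   5   5   5   5   5   5  12  17  17  17  17  17
  5   0   5   5   5   5   5   5   5   5  12  17  17  17  17  17
  6   0   5   5   5   5   5   5   5   5  12  17  17  17  17  17

5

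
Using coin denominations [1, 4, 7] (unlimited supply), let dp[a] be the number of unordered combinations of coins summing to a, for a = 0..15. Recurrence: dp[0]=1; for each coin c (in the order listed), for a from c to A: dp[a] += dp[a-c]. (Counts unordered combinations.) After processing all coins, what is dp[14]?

7

after  coin     0     1     2     3     4     5     6     7     8     9    10    11    12    13    14    15
          1     1     1     1     1     1     1     1     1     1     1     1     1     1     1     1     1
          4     1     1     1     1     2     2     2     2     3     3     3     3     4     4     4     4
          7     1     1     1     1     2     2     2     3     4     4     4     5     6     6     7     8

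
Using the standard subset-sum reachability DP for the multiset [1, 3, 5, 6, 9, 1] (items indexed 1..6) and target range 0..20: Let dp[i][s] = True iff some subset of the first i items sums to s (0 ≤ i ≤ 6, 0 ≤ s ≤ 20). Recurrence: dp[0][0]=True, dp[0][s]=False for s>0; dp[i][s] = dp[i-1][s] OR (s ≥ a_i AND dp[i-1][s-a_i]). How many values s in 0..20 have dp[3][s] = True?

i\s   0   1   2   3   4   5   6   7   8   9  10  11  12  13  14  15  16  17  18  19  20
  0   T   F   F   F   F   F   F   F   F   F   F   F   F   F   F   F   F   F   F   F   F
  1   T   T   F   F   F   F   F   F   F   F   F   F   F   F   F   F   F   F   F   F   F
  2   T   T   F   T   T   F   F   F   F   F   F   F   F   F   F   F   F   F   F   F   F
  3   T   T   F   T   T   T   T   F   T   T   F   F   F   F   F   F   F   F   F   F   F
  4   T   T   F   T   T   T   T   T   T   T   T   T   T   F   T   T   F   F   F   F   F
  5   T   T   F   T   T   T   T   T   T   T   T   T   T   T   T   T   T   T   T   T   T
  6   T   T   T   T   T   T   T   T   T   T   T   T   T   T   T   T   T   T   T   T   T

8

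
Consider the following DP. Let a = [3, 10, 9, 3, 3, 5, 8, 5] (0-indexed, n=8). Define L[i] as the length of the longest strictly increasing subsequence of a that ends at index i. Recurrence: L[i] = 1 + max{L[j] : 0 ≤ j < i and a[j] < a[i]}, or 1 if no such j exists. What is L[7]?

   i    0    1    2    3    4    5    6    7
a[i]    3   10    9    3    3    5    8    5
L[i]    1    2    2    1    1    2    3    2

2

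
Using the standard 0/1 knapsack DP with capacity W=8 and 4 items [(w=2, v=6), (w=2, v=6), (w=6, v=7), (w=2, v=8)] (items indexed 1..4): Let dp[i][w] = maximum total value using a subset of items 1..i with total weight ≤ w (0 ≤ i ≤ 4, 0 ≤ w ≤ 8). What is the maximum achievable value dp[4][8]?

i\w   0   1   2   3   4   5   6   7   8
  0   0   0   0   0   0   0   0   0   0
  1   0   0   6   6   6   6   6   6   6
  2   0   0   6   6  12  12  12  12  12
  3   0   0   6   6  12  12  12  12  13
  4   0   0   8   8  14  14  20  20  20

20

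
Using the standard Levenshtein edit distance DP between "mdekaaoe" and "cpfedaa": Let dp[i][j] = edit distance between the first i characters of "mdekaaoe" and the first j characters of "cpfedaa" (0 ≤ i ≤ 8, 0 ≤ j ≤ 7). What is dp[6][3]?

6

   ''  c  p  f  e  d  a  a
''  0  1  2  3  4  5  6  7
 m  1  1  2  3  4  5  6  7
 d  2  2  2  3  4  4  5  6
 e  3  3  3  3  3  4  5  6
 k  4  4  4  4  4  4  5  6
 a  5  5  5  5  5  5  4  5
 a  6  6  6  6  6  6  5  4
 o  7  7  7  7  7  7  6  5
 e  8  8  8  8  7  8  7  6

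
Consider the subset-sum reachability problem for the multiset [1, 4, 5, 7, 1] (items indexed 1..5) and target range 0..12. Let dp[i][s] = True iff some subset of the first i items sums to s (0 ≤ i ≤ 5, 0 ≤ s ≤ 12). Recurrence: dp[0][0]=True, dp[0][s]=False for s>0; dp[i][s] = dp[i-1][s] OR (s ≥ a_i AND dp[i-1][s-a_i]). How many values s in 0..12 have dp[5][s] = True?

i\s   0   1   2   3   4   5   6   7   8   9  10  11  12
  0   T   F   F   F   F   F   F   F   F   F   F   F   F
  1   T   T   F   F   F   F   F   F   F   F   F   F   F
  2   T   T   F   F   T   T   F   F   F   F   F   F   F
  3   T   T   F   F   T   T   T   F   F   T   T   F   F
  4   T   T   F   F   T   T   T   T   T   T   T   T   T
  5   T   T   T   F   T   T   T   T   T   T   T   T   T

12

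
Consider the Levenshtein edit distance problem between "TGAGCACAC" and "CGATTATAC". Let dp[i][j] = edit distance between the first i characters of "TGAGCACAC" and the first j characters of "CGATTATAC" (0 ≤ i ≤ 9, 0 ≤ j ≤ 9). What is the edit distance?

4

   ''  C  G  A  T  T  A  T  A  C
''  0  1  2  3  4  5  6  7  8  9
 T  1  1  2  3  3  4  5  6  7  8
 G  2  2  1  2  3  4  5  6  7  8
 A  3  3  2  1  2  3  4  5  6  7
 G  4  4  3  2  2  3  4  5  6  7
 C  5  4  4  3  3  3  4  5  6  6
 A  6  5  5  4  4  4  3  4  5  6
 C  7  6  6  5  5  5  4  4  5  5
 A  8  7  7  6  6  6  5  5  4  5
 C  9  8  8  7  7  7  6  6  5  4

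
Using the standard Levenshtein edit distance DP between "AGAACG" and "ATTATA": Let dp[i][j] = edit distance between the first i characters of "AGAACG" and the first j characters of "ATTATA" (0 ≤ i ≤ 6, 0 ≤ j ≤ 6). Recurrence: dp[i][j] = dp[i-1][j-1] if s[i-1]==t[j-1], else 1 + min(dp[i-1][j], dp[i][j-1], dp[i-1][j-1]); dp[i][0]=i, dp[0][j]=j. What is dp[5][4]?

3

   ''  A  T  T  A  T  A
''  0  1  2  3  4  5  6
 A  1  0  1  2  3  4  5
 G  2  1  1  2  3  4  5
 A  3  2  2  2  2  3  4
 A  4  3  3  3  2  3  3
 C  5  4  4  4  3  3  4
 G  6  5  5  5  4  4  4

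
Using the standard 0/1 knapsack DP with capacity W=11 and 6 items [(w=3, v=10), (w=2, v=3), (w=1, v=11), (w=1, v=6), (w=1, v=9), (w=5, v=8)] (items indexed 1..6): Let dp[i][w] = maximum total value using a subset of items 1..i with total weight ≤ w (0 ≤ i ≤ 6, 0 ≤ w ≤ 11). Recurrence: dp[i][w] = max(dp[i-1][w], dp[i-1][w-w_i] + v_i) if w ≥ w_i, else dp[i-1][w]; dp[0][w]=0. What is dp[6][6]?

36

i\w   0   1   2   3   4   5   6   7   8   9  10  11
  0   0   0   0   0   0   0   0   0   0   0   0   0
  1   0   0   0  10  10  10  10  10  10  10  10  10
  2   0   0   3  10  10  13  13  13  13  13  13  13
  3   0  11  11  14  21  21  24  24  24  24  24  24
  4   0  11  17  17  21  27  27  30  30  30  30  30
  5   0  11  20  26  26  30  36  36  39  39  39  39
  6   0  11  20  26  26  30  36  36  39  39  39  44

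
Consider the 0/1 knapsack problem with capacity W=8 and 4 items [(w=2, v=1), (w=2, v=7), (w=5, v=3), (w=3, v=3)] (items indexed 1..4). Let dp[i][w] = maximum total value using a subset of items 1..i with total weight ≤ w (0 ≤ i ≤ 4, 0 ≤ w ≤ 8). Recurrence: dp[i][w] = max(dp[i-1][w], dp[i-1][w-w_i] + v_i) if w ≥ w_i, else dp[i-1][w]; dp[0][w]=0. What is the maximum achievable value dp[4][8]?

11

i\w   0   1   2   3   4   5   6   7   8
  0   0   0   0   0   0   0   0   0   0
  1   0   0   1   1   1   1   1   1   1
  2   0   0   7   7   8   8   8   8   8
  3   0   0   7   7   8   8   8  10  10
  4   0   0   7   7   8  10  10  11  11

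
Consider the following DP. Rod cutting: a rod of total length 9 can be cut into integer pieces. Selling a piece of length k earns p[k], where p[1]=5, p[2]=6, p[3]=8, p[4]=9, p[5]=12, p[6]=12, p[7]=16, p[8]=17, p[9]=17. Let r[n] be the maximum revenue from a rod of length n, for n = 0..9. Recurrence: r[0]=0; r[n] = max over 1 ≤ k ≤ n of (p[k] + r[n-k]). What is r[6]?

   n    0    1    2    3    4    5    6    7    8    9
r[n]    0    5   10   15   20   25   30   35   40   45

30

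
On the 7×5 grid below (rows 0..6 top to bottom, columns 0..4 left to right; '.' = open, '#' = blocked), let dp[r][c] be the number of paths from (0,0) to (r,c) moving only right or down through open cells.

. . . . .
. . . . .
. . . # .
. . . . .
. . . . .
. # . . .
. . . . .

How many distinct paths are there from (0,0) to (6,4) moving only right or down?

r\c   0   1   2   3   4
  0   1   1   1   1   1
  1   1   2   3   4   5
  2   1   3   6   0   5
  3   1   4  10  10  15
  4   1   5  15  25  40
  5   1   0  15  40  80
  6   1   1  16  56 136

136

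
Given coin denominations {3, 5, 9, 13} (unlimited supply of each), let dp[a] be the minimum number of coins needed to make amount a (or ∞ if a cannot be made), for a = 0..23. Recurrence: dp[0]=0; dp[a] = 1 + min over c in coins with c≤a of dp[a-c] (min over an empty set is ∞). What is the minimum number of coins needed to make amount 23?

3

 a  0  1  2  3  4  5  6  7  8  9 10 11 12 13 14 15 16 17 18 19 20 21 22 23
dp  0  -  -  1  -  1  2  -  2  1  2  3  2  1  2  3  2  3  2  3  4  3  2  3
(- denotes ∞ / unreachable)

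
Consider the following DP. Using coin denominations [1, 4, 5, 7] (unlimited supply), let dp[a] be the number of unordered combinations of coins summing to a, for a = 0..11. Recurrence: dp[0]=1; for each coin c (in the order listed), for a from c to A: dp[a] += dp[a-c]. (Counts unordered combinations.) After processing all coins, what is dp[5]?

after  coin     0     1     2     3     4     5     6     7     8     9    10    11
          1     1     1     1     1     1     1     1     1     1     1     1     1
          4     1     1     1     1     2     2     2     2     3     3     3     3
          5     1     1     1     1     2     3     3     3     4     5     6     6
          7     1     1     1     1     2     3     3     4     5     6     7     8

3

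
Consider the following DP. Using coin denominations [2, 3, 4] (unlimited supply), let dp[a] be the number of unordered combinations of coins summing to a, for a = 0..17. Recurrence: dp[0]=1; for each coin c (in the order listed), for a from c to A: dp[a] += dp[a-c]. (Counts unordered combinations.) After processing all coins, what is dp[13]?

after  coin     0     1     2     3     4     5     6     7     8     9    10    11    12    13    14    15    16    17
          2     1     0     1     0     1     0     1     0     1     0     1     0     1     0     1     0     1     0
          3     1     0     1     1     1     1     2     1     2     2     2     2     3     2     3     3     3     3
          4     1     0     1     1     2     1     3     2     4     3     5     4     7     5     8     7    10     8

5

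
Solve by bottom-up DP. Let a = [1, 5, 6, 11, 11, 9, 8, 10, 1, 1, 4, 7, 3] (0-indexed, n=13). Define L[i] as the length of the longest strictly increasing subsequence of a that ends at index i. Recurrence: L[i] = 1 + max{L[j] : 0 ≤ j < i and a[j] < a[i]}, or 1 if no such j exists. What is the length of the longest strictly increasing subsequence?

5

   i    0    1    2    3    4    5    6    7    8    9   10   11   12
a[i]    1    5    6   11   11    9    8   10    1    1    4    7    3
L[i]    1    2    3    4    4    4    4    5    1    1    2    4    2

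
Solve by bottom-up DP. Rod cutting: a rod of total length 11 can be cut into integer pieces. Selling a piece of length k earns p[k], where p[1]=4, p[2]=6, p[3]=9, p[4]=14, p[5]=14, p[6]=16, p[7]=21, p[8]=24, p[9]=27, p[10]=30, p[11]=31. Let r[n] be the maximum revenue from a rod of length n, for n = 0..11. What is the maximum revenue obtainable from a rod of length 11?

44

   n    0    1    2    3    4    5    6    7    8    9   10   11
r[n]    0    4    8   12   16   20   24   28   32   36   40   44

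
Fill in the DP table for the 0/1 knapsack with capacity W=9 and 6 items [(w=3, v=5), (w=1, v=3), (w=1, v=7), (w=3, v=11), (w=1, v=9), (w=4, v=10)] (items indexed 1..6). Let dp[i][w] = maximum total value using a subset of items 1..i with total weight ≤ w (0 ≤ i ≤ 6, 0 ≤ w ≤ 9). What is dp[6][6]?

i\w   0   1   2   3   4   5   6   7   8   9
  0   0   0   0   0   0   0   0   0   0   0
  1   0   0   0   5   5   5   5   5   5   5
  2   0   3   3   5   8   8   8   8   8   8
  3   0   7  10  10  12  15  15  15  15  15
  4   0   7  10  11  18  21  21  23  26  26
  5   0   9  16  19  20  27  30  30  32  35
  6   0   9  16  19  20  27  30  30  32  37

30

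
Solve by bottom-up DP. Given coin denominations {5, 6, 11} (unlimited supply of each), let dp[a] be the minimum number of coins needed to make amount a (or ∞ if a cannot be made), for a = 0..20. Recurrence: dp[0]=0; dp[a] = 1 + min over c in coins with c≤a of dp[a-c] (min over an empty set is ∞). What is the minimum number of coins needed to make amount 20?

 a  0  1  2  3  4  5  6  7  8  9 10 11 12 13 14 15 16 17 18 19 20
dp  0  -  -  -  -  1  1  -  -  -  2  1  2  -  -  3  2  2  3  -  4
(- denotes ∞ / unreachable)

4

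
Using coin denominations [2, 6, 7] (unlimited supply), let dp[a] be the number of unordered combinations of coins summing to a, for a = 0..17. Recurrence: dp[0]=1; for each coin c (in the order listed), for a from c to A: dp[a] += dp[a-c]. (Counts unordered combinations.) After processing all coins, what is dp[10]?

after  coin     0     1     2     3     4     5     6     7     8     9    10    11    12    13    14    15    16    17
          2     1     0     1     0     1     0     1     0     1     0     1     0     1     0     1     0     1     0
          6     1     0     1     0     1     0     2     0     2     0     2     0     3     0     3     0     3     0
          7     1     0     1     0     1     0     2     1     2     1     2     1     3     2     4     2     4     2

2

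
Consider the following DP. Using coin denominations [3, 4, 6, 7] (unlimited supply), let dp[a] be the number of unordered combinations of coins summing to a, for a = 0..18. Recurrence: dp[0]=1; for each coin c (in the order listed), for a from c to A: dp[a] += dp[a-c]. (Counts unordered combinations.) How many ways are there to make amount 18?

after  coin     0     1     2     3     4     5     6     7     8     9    10    11    12    13    14    15    16    17    18
          3     1     0     0     1     0     0     1     0     0     1     0     0     1     0     0     1     0     0     1
          4     1     0     0     1     1     0     1     1     1     1     1     1     2     1     1     2     2     1     2
          6     1     0     0     1     1     0     2     1     1     2     2     1     4     2     2     4     4     2     6
          7     1     0     0     1     1     0     2     2     1     2     3     2     4     4     4     5     6     5     8

8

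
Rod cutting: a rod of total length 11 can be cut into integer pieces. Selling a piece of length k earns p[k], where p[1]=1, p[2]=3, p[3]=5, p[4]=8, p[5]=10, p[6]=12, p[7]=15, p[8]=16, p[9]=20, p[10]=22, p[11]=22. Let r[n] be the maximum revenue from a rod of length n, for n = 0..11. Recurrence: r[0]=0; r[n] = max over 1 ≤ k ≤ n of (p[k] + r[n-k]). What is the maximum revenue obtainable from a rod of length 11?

   n    0    1    2    3    4    5    6    7    8    9   10   11
r[n]    0    1    3    5    8   10   12   15   16   20   22   23

23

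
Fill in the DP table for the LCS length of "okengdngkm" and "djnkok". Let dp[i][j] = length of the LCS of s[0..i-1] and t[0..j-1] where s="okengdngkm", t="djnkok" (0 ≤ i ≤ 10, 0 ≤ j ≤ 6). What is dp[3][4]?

1

   ''  d  j  n  k  o  k
''  0  0  0  0  0  0  0
 o  0  0  0  0  0  1  1
 k  0  0  0  0  1  1  2
 e  0  0  0  0  1  1  2
 n  0  0  0  1  1  1  2
 g  0  0  0  1  1  1  2
 d  0  1  1  1  1  1  2
 n  0  1  1  2  2  2  2
 g  0  1  1  2  2  2  2
 k  0  1  1  2  3  3  3
 m  0  1  1  2  3  3  3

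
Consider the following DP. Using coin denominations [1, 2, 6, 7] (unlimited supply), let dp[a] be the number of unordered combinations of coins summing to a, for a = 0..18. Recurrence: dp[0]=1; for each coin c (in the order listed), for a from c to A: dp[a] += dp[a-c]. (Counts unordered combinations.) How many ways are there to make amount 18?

34

after  coin     0     1     2     3     4     5     6     7     8     9    10    11    12    13    14    15    16    17    18
          1     1     1     1     1     1     1     1     1     1     1     1     1     1     1     1     1     1     1     1
          2     1     1     2     2     3     3     4     4     5     5     6     6     7     7     8     8     9     9    10
          6     1     1     2     2     3     3     5     5     7     7     9     9    12    12    15    15    18    18    22
          7     1     1     2     2     3     3     5     6     8     9    11    12    15    17    21    23    27    29    34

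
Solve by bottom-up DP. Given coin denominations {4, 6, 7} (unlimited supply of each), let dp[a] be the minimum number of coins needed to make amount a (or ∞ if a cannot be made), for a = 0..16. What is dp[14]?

 a  0  1  2  3  4  5  6  7  8  9 10 11 12 13 14 15 16
dp  0  -  -  -  1  -  1  1  2  -  2  2  2  2  2  3  3
(- denotes ∞ / unreachable)

2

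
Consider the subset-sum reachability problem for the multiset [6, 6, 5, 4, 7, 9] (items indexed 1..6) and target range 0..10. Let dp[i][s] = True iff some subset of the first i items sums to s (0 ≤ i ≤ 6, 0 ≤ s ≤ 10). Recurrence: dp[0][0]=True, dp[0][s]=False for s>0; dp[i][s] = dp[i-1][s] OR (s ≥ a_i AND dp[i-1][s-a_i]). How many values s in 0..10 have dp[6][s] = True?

i\s   0   1   2   3   4   5   6   7   8   9  10
  0   T   F   F   F   F   F   F   F   F   F   F
  1   T   F   F   F   F   F   T   F   F   F   F
  2   T   F   F   F   F   F   T   F   F   F   F
  3   T   F   F   F   F   T   T   F   F   F   F
  4   T   F   F   F   T   T   T   F   F   T   T
  5   T   F   F   F   T   T   T   T   F   T   T
  6   T   F   F   F   T   T   T   T   F   T   T

7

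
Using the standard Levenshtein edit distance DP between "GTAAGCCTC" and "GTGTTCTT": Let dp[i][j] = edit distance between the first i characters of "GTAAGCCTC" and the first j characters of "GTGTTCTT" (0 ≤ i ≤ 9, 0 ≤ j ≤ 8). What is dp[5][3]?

   ''  G  T  G  T  T  C  T  T
''  0  1  2  3  4  5  6  7  8
 G  1  0  1  2  3  4  5  6  7
 T  2  1  0  1  2  3  4  5  6
 A  3  2  1  1  2  3  4  5  6
 A  4  3  2  2  2  3  4  5  6
 G  5  4  3  2  3  3  4  5  6
 C  6  5  4  3  3  4  3  4  5
 C  7  6  5  4  4  4  4  4  5
 T  8  7  6  5  4  4  5  4  4
 C  9  8  7  6  5  5  4  5  5

2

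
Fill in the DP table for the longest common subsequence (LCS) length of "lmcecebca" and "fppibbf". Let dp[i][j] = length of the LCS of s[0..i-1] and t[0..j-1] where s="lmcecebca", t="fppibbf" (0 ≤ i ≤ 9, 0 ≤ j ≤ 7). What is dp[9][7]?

1

   ''  f  p  p  i  b  b  f
''  0  0  0  0  0  0  0  0
 l  0  0  0  0  0  0  0  0
 m  0  0  0  0  0  0  0  0
 c  0  0  0  0  0  0  0  0
 e  0  0  0  0  0  0  0  0
 c  0  0  0  0  0  0  0  0
 e  0  0  0  0  0  0  0  0
 b  0  0  0  0  0  1  1  1
 c  0  0  0  0  0  1  1  1
 a  0  0  0  0  0  1  1  1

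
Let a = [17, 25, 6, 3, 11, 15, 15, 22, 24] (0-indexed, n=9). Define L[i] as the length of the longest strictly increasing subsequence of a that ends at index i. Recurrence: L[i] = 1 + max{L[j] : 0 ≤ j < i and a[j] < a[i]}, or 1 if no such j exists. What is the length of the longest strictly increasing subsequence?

   i    0    1    2    3    4    5    6    7    8
a[i]   17   25    6    3   11   15   15   22   24
L[i]    1    2    1    1    2    3    3    4    5

5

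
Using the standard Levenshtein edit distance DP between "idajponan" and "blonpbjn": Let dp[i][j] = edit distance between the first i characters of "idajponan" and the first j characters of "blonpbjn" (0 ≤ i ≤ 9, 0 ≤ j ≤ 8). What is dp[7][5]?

6

   ''  b  l  o  n  p  b  j  n
''  0  1  2  3  4  5  6  7  8
 i  1  1  2  3  4  5  6  7  8
 d  2  2  2  3  4  5  6  7  8
 a  3  3  3  3  4  5  6  7  8
 j  4  4  4  4  4  5  6  6  7
 p  5  5  5  5  5  4  5  6  7
 o  6  6  6  5  6  5  5  6  7
 n  7  7  7  6  5  6  6  6  6
 a  8  8  8  7  6  6  7  7  7
 n  9  9  9  8  7  7  7  8  7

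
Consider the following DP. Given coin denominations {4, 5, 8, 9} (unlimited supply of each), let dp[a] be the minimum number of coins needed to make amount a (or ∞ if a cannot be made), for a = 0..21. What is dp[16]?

 a  0  1  2  3  4  5  6  7  8  9 10 11 12 13 14 15 16 17 18 19 20 21
dp  0  -  -  -  1  1  -  -  1  1  2  -  2  2  2  3  2  2  2  3  3  3
(- denotes ∞ / unreachable)

2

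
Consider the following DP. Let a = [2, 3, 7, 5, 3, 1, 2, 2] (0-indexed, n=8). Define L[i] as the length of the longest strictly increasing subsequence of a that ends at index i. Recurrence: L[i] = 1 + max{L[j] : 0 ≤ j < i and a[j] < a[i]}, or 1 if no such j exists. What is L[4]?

2

   i    0    1    2    3    4    5    6    7
a[i]    2    3    7    5    3    1    2    2
L[i]    1    2    3    3    2    1    2    2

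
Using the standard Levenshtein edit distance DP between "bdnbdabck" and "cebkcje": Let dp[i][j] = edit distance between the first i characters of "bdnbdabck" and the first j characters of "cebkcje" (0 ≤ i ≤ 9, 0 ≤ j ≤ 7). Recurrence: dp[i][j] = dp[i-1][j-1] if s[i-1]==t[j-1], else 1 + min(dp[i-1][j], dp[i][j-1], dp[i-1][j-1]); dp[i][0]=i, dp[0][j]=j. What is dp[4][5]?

5

   ''  c  e  b  k  c  j  e
''  0  1  2  3  4  5  6  7
 b  1  1  2  2  3  4  5  6
 d  2  2  2  3  3  4  5  6
 n  3  3  3  3  4  4  5  6
 b  4  4  4  3  4  5  5  6
 d  5  5  5  4  4  5  6  6
 a  6  6  6  5  5  5  6  7
 b  7  7  7  6  6  6  6  7
 c  8  7  8  7  7  6  7  7
 k  9  8  8  8  7  7  7  8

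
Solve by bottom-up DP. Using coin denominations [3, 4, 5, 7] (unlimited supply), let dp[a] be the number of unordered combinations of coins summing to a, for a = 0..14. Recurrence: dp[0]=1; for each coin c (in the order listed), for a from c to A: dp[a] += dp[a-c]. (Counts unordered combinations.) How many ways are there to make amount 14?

5

after  coin     0     1     2     3     4     5     6     7     8     9    10    11    12    13    14
          3     1     0     0     1     0     0     1     0     0     1     0     0     1     0     0
          4     1     0     0     1     1     0     1     1     1     1     1     1     2     1     1
          5     1     0     0     1     1     1     1     1     2     2     2     2     3     3     3
          7     1     0     0     1     1     1     1     2     2     2     3     3     4     4     5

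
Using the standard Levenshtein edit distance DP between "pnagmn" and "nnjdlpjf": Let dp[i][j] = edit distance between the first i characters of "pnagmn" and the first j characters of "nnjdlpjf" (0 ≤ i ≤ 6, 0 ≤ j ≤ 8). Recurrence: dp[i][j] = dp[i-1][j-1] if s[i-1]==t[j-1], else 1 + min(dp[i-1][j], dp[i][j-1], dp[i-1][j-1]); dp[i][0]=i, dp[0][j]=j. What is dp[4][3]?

   ''  n  n  j  d  l  p  j  f
''  0  1  2  3  4  5  6  7  8
 p  1  1  2  3  4  5  5  6  7
 n  2  1  1  2  3  4  5  6  7
 a  3  2  2  2  3  4  5  6  7
 g  4  3  3  3  3  4  5  6  7
 m  5  4  4  4  4  4  5  6  7
 n  6  5  4  5  5  5  5  6  7

3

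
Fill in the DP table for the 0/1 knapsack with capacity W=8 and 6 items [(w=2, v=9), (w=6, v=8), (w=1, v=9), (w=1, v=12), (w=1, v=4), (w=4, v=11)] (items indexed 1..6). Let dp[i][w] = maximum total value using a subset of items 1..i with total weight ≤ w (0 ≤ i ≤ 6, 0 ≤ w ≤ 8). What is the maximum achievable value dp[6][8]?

41

i\w   0   1   2   3   4   5   6   7   8
  0   0   0   0   0   0   0   0   0   0
  1   0   0   9   9   9   9   9   9   9
  2   0   0   9   9   9   9   9   9  17
  3   0   9   9  18  18  18  18  18  18
  4   0  12  21  21  30  30  30  30  30
  5   0  12  21  25  30  34  34  34  34
  6   0  12  21  25  30  34  34  36  41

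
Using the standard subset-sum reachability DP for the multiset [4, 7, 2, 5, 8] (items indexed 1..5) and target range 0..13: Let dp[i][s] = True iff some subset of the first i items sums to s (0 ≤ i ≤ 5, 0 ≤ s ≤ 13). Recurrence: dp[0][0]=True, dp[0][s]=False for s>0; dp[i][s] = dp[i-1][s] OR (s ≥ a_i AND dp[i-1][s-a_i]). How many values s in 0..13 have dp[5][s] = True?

i\s   0   1   2   3   4   5   6   7   8   9  10  11  12  13
  0   T   F   F   F   F   F   F   F   F   F   F   F   F   F
  1   T   F   F   F   T   F   F   F   F   F   F   F   F   F
  2   T   F   F   F   T   F   F   T   F   F   F   T   F   F
  3   T   F   T   F   T   F   T   T   F   T   F   T   F   T
  4   T   F   T   F   T   T   T   T   F   T   F   T   T   T
  5   T   F   T   F   T   T   T   T   T   T   T   T   T   T

12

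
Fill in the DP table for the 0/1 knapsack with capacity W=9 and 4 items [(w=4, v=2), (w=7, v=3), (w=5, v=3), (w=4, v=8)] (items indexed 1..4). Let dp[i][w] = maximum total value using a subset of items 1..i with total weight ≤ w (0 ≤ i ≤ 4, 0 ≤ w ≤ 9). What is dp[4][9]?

i\w   0   1   2   3   4   5   6   7   8   9
  0   0   0   0   0   0   0   0   0   0   0
  1   0   0   0   0   2   2   2   2   2   2
  2   0   0   0   0   2   2   2   3   3   3
  3   0   0   0   0   2   3   3   3   3   5
  4   0   0   0   0   8   8   8   8  10  11

11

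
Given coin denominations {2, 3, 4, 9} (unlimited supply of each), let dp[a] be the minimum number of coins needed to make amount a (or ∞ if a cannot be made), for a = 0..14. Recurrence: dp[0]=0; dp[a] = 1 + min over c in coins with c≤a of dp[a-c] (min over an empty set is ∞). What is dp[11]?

2

 a  0  1  2  3  4  5  6  7  8  9 10 11 12 13 14
dp  0  -  1  1  1  2  2  2  2  1  3  2  2  2  3
(- denotes ∞ / unreachable)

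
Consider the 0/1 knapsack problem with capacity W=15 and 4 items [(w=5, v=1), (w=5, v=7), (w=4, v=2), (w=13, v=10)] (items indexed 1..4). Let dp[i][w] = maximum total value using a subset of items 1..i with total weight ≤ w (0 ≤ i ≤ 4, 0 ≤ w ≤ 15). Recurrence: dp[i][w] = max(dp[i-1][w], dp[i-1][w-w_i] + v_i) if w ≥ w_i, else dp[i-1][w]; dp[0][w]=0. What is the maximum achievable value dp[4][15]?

10

i\w   0   1   2   3   4   5   6   7   8   9  10  11  12  13  14  15
  0   0   0   0   0   0   0   0   0   0   0   0   0   0   0   0   0
  1   0   0   0   0   0   1   1   1   1   1   1   1   1   1   1   1
  2   0   0   0   0   0   7   7   7   7   7   8   8   8   8   8   8
  3   0   0   0   0   2   7   7   7   7   9   9   9   9   9  10  10
  4   0   0   0   0   2   7   7   7   7   9   9   9   9  10  10  10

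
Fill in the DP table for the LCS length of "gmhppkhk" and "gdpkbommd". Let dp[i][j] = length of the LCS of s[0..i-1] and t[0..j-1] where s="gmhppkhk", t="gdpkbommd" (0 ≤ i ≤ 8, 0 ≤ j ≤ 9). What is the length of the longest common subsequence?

3

   ''  g  d  p  k  b  o  m  m  d
''  0  0  0  0  0  0  0  0  0  0
 g  0  1  1  1  1  1  1  1  1  1
 m  0  1  1  1  1  1  1  2  2  2
 h  0  1  1  1  1  1  1  2  2  2
 p  0  1  1  2  2  2  2  2  2  2
 p  0  1  1  2  2  2  2  2  2  2
 k  0  1  1  2  3  3  3  3  3  3
 h  0  1  1  2  3  3  3  3  3  3
 k  0  1  1  2  3  3  3  3  3  3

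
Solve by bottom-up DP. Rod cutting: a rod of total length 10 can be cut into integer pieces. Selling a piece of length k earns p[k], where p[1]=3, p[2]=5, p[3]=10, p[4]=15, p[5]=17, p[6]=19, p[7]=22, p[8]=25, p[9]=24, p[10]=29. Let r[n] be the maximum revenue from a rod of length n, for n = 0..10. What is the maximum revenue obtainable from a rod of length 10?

   n    0    1    2    3    4    5    6    7    8    9   10
r[n]    0    3    6   10   15   18   21   25   30   33   36

36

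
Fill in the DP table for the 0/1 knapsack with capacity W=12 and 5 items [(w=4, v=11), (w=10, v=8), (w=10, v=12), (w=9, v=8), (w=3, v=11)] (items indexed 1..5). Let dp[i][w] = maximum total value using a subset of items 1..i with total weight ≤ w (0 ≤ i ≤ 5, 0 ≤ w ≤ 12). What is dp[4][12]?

i\w   0   1   2   3   4   5   6   7   8   9  10  11  12
  0   0   0   0   0   0   0   0   0   0   0   0   0   0
  1   0   0   0   0  11  11  11  11  11  11  11  11  11
  2   0   0   0   0  11  11  11  11  11  11  11  11  11
  3   0   0   0   0  11  11  11  11  11  11  12  12  12
  4   0   0   0   0  11  11  11  11  11  11  12  12  12
  5   0   0   0  11  11  11  11  22  22  22  22  22  22

12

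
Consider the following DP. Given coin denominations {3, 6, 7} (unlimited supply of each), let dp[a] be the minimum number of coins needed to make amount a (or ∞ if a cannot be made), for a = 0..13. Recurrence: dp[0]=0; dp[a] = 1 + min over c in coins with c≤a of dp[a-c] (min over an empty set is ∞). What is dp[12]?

2

 a  0  1  2  3  4  5  6  7  8  9 10 11 12 13
dp  0  -  -  1  -  -  1  1  -  2  2  -  2  2
(- denotes ∞ / unreachable)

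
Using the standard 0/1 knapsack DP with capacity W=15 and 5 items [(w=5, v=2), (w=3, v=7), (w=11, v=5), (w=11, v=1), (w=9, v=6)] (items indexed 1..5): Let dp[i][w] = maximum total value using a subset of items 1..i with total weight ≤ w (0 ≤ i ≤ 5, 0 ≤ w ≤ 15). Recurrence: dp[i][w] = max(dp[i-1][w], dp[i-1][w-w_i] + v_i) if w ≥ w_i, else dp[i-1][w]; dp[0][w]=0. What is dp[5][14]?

i\w   0   1   2   3   4   5   6   7   8   9  10  11  12  13  14  15
  0   0   0   0   0   0   0   0   0   0   0   0   0   0   0   0   0
  1   0   0   0   0   0   2   2   2   2   2   2   2   2   2   2   2
  2   0   0   0   7   7   7   7   7   9   9   9   9   9   9   9   9
  3   0   0   0   7   7   7   7   7   9   9   9   9   9   9  12  12
  4   0   0   0   7   7   7   7   7   9   9   9   9   9   9  12  12
  5   0   0   0   7   7   7   7   7   9   9   9   9  13  13  13  13

13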